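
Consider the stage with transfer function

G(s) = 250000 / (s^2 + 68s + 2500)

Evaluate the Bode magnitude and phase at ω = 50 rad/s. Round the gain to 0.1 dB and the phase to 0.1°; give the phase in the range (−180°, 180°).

37.3 dB, -90.0°

At s = jω = j50:
quadratic: (j50)² + 68·j50 + 2500 = 0 + j3400 → |·| ≈ 3400, ∠ ≈ 90.00°
|G| = 250000 / 3400 ≈ 73.529
Gain = 20 log₁₀(73.529) ≈ 37.33 dB
∠G = 0.00° − 90.00° = -90.00°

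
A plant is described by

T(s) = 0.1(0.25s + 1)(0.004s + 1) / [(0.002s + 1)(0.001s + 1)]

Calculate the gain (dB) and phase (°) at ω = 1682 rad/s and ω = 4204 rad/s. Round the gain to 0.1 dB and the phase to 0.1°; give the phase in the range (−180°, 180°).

At ω = 1682 rad/s:
zero (1 + j1682·0.25) = 1 + j420.5 → |·| ≈ 420.5, ∠ ≈ 89.86°
zero (1 + j1682·0.004) = 1 + j6.728 → |·| ≈ 6.8019, ∠ ≈ 81.55°
pole (1 + j1682·0.002) = 1 + j3.364 → |·| ≈ 3.5095, ∠ ≈ 73.44°
pole (1 + j1682·0.001) = 1 + j1.682 → |·| ≈ 1.9568, ∠ ≈ 59.27°
|T| = 0.1 · 420.5 · 6.8019 / (3.5095 · 1.9568) ≈ 41.649
Gain = 20 log₁₀(41.649) ≈ 32.39 dB
∠T = (89.86° + 81.55°) − (73.44° + 59.27°) = 38.70°

At ω = 4204 rad/s:
zero (1 + j4204·0.25) = 1 + j1051 → |·| ≈ 1051, ∠ ≈ 89.95°
zero (1 + j4204·0.004) = 1 + j16.816 → |·| ≈ 16.846, ∠ ≈ 86.60°
pole (1 + j4204·0.002) = 1 + j8.408 → |·| ≈ 8.4673, ∠ ≈ 83.22°
pole (1 + j4204·0.001) = 1 + j4.204 → |·| ≈ 4.3213, ∠ ≈ 76.62°
|T| = 0.1 · 1051 · 16.846 / (8.4673 · 4.3213) ≈ 48.388
Gain = 20 log₁₀(48.388) ≈ 33.69 dB
∠T = (89.95° + 86.60°) − (83.22° + 76.62°) = 16.71°

ω = 1682: 32.4 dB, 38.7°; ω = 4204: 33.7 dB, 16.7°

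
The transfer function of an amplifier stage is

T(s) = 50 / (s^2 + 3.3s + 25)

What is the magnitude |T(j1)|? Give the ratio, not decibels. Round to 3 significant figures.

2.06

At s = jω = j1:
quadratic: (j1)² + 3.3·j1 + 25 = 24 + j3.3 → |·| ≈ 24.226, ∠ ≈ 7.83°
|T| = 50 / 24.226 ≈ 2.0639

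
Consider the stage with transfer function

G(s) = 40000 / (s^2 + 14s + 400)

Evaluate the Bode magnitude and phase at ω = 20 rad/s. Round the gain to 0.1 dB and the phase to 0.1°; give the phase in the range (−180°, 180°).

At s = jω = j20:
quadratic: (j20)² + 14·j20 + 400 = 0 + j280 → |·| ≈ 280, ∠ ≈ 90.00°
|G| = 40000 / 280 ≈ 142.86
Gain = 20 log₁₀(142.86) ≈ 43.10 dB
∠G = 0.00° − 90.00° = -90.00°

43.1 dB, -90.0°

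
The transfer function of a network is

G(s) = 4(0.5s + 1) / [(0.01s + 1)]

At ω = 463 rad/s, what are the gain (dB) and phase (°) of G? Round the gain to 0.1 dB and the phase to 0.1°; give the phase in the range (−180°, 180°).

At ω = 463 rad/s:
zero (1 + j463·0.5) = 1 + j231.5 → |·| ≈ 231.5, ∠ ≈ 89.75°
pole (1 + j463·0.01) = 1 + j4.63 → |·| ≈ 4.7368, ∠ ≈ 77.81°
|G| = 4 · 231.5 / (4.7368) ≈ 195.49
Gain = 20 log₁₀(195.49) ≈ 45.82 dB
∠G = (89.75°) − (77.81°) = 11.94°

45.8 dB, 11.9°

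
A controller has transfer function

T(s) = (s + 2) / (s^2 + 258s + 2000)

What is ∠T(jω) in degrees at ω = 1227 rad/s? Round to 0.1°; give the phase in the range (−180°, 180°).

Substitute s = j1227:
Numerator: (j1227) + 2 = 2 + j1227
Denominator: (j1227)^2 + 258(j1227) + 2000 = -1503529 + j316566
|N| = √(2² + 1227²) ≈ 1227, ∠N ≈ 89.91°
|D| = √(1503529² + 316566²) ≈ 1.5365e+06, ∠D ≈ 168.11°
∠T = 89.91° − 168.11° = -78.20°

-78.2°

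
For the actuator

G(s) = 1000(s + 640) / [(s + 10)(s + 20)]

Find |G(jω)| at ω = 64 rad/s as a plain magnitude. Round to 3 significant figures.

148

At s = jω = j64:
zero (s+640): 640 + j64 → |·| = √(640²+64²) = √413696 ≈ 643.19, ∠ = arctan(64/640) ≈ 5.71°
pole (s+10): 10 + j64 → |·| = √(10²+64²) = √4196 ≈ 64.777, ∠ = arctan(64/10) ≈ 81.12°
pole (s+20): 20 + j64 → |·| = √(20²+64²) = √4496 ≈ 67.052, ∠ = arctan(64/20) ≈ 72.65°
|G| = 1000 · 643.19 / 4343.4 ≈ 148.08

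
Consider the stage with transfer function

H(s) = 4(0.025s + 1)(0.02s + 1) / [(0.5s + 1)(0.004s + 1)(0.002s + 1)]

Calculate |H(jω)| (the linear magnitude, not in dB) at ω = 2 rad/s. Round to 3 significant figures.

2.83

At ω = 2 rad/s:
zero (1 + j2·0.025) = 1 + j0.05 → |·| ≈ 1.0012, ∠ ≈ 2.86°
zero (1 + j2·0.02) = 1 + j0.04 → |·| ≈ 1.0008, ∠ ≈ 2.29°
pole (1 + j2·0.5) = 1 + j1 → |·| ≈ 1.4142, ∠ ≈ 45.00°
pole (1 + j2·0.004) = 1 + j0.008 → |·| ≈ 1, ∠ ≈ 0.46°
pole (1 + j2·0.002) = 1 + j0.004 → |·| ≈ 1, ∠ ≈ 0.23°
|H| = 4 · 1.0012 · 1.0008 / (1.4142 · 1 · 1) ≈ 2.8341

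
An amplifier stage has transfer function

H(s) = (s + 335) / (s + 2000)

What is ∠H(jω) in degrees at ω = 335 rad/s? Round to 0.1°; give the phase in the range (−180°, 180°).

35.5°

At s = jω = j335:
zero (s+335): 335 + j335 → |·| = √(335²+335²) = √224450 ≈ 473.76, ∠ = arctan(335/335) ≈ 45.00°
pole (s+2000): 2000 + j335 → |·| = √(2000²+335²) = √4112225 ≈ 2027.9, ∠ = arctan(335/2000) ≈ 9.51°
∠H = 45.00° − 9.51° = 35.49°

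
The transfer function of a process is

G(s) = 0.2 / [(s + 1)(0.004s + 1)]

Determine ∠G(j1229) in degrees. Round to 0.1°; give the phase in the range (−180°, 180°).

At ω = 1229 rad/s:
pole (1 + j1229·1) = 1 + j1229 → |·| ≈ 1229, ∠ ≈ 89.95°
pole (1 + j1229·0.004) = 1 + j4.916 → |·| ≈ 5.0167, ∠ ≈ 78.50°
∠G = (0°) − (89.95° + 78.50°) = -168.45°

-168.5°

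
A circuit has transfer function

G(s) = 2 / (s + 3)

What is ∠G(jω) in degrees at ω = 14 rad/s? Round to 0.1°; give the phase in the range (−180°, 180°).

At s = jω = j14:
pole (s+3): 3 + j14 → |·| = √(3²+14²) = √205 ≈ 14.318, ∠ = arctan(14/3) ≈ 77.91°
∠G = 0.00° − 77.91° = -77.91°

-77.9°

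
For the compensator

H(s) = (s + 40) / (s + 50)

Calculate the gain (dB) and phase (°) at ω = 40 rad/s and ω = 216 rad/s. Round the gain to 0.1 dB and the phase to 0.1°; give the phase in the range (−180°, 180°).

At s = jω = j40:
zero (s+40): 40 + j40 → |·| = √(40²+40²) = √3200 ≈ 56.569, ∠ = arctan(40/40) ≈ 45.00°
pole (s+50): 50 + j40 → |·| = √(50²+40²) = √4100 ≈ 64.031, ∠ = arctan(40/50) ≈ 38.66°
|H| = 1 · 56.569 / 64.031 ≈ 0.88346
Gain = 20 log₁₀(0.88346) ≈ -1.08 dB
∠H = 45.00° − 38.66° = 6.34°

At s = jω = j216:
zero (s+40): 40 + j216 → |·| = √(40²+216²) = √48256 ≈ 219.67, ∠ = arctan(216/40) ≈ 79.51°
pole (s+50): 50 + j216 → |·| = √(50²+216²) = √49156 ≈ 221.71, ∠ = arctan(216/50) ≈ 76.97°
|H| = 1 · 219.67 / 221.71 ≈ 0.9908
Gain = 20 log₁₀(0.9908) ≈ -0.08 dB
∠H = 79.51° − 76.97° = 2.54°

ω = 40: -1.1 dB, 6.3°; ω = 216: -0.1 dB, 2.5°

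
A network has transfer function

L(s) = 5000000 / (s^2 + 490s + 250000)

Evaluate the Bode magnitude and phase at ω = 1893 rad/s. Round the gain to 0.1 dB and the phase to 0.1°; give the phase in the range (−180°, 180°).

3.2 dB, -164.5°

At s = jω = j1893:
quadratic: (j1893)² + 490·j1893 + 250000 = -3333449 + j927570 → |·| ≈ 3.4601e+06, ∠ ≈ 164.45°
|L| = 5000000 / 3.4601e+06 ≈ 1.445
Gain = 20 log₁₀(1.445) ≈ 3.20 dB
∠L = 0.00° − 164.45° = -164.45°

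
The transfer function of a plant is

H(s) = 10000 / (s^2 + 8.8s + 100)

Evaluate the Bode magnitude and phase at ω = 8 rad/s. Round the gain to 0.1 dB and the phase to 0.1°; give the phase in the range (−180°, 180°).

At s = jω = j8:
quadratic: (j8)² + 8.8·j8 + 100 = 36 + j70.4 → |·| ≈ 79.071, ∠ ≈ 62.92°
|H| = 10000 / 79.071 ≈ 126.47
Gain = 20 log₁₀(126.47) ≈ 42.04 dB
∠H = 0.00° − 62.92° = -62.92°

42.0 dB, -62.9°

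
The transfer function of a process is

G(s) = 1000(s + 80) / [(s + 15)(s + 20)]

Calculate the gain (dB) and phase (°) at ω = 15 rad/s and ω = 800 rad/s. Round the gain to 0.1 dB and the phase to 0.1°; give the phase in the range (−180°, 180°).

At s = jω = j15:
zero (s+80): 80 + j15 → |·| = √(80²+15²) = √6625 ≈ 81.394, ∠ = arctan(15/80) ≈ 10.62°
pole (s+15): 15 + j15 → |·| = √(15²+15²) = √450 ≈ 21.213, ∠ = arctan(15/15) ≈ 45.00°
pole (s+20): 20 + j15 → |·| = √(20²+15²) = √625 ≈ 25, ∠ = arctan(15/20) ≈ 36.87°
|G| = 1000 · 81.394 / 530.33 ≈ 153.48
Gain = 20 log₁₀(153.48) ≈ 43.72 dB
∠G = 10.62° − 81.87° = -71.25°

At s = jω = j800:
zero (s+80): 80 + j800 → |·| = √(80²+800²) = √646400 ≈ 803.99, ∠ = arctan(800/80) ≈ 84.29°
pole (s+15): 15 + j800 → |·| = √(15²+800²) = √640225 ≈ 800.14, ∠ = arctan(800/15) ≈ 88.93°
pole (s+20): 20 + j800 → |·| = √(20²+800²) = √640400 ≈ 800.25, ∠ = arctan(800/20) ≈ 88.57°
|G| = 1000 · 803.99 / 6.4031e+05 ≈ 1.2556
Gain = 20 log₁₀(1.2556) ≈ 1.98 dB
∠G = 84.29° − 177.50° = -93.21°

ω = 15: 43.7 dB, -71.3°; ω = 800: 2.0 dB, -93.2°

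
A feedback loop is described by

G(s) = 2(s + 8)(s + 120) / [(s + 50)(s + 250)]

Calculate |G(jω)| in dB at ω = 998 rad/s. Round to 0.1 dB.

5.8 dB

At s = jω = j998:
zero (s+8): 8 + j998 → |·| = √(8²+998²) = √996068 ≈ 998.03, ∠ = arctan(998/8) ≈ 89.54°
zero (s+120): 120 + j998 → |·| = √(120²+998²) = √1010404 ≈ 1005.2, ∠ = arctan(998/120) ≈ 83.14°
pole (s+50): 50 + j998 → |·| = √(50²+998²) = √998504 ≈ 999.25, ∠ = arctan(998/50) ≈ 87.13°
pole (s+250): 250 + j998 → |·| = √(250²+998²) = √1058504 ≈ 1028.8, ∠ = arctan(998/250) ≈ 75.94°
|G| = 2 · 1.0032e+06 / 1.028e+06 ≈ 1.9518
Gain = 20 log₁₀(1.9518) ≈ 5.81 dB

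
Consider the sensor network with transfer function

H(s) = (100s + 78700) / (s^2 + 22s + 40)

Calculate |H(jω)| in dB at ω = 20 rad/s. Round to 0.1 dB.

42.8 dB

Substitute s = j20:
Numerator: 100(j20) + 78700 = 78700 + j2000
Denominator: (j20)^2 + 22(j20) + 40 = -360 + j440
|N| = √(78700² + 2000²) ≈ 78725, ∠N ≈ 1.46°
|D| = √(360² + 440²) ≈ 568.51, ∠D ≈ 129.29°
|H| = 78725 / 568.51 ≈ 138.48
Gain = 20 log₁₀(138.48) ≈ 42.83 dB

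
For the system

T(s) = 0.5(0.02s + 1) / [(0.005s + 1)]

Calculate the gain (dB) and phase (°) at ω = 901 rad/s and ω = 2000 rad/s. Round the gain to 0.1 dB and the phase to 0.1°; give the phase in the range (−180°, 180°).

ω = 901: 5.8 dB, 9.3°; ω = 2000: 6.0 dB, 4.3°

At ω = 901 rad/s:
zero (1 + j901·0.02) = 1 + j18.02 → |·| ≈ 18.048, ∠ ≈ 86.82°
pole (1 + j901·0.005) = 1 + j4.505 → |·| ≈ 4.6147, ∠ ≈ 77.48°
|T| = 0.5 · 18.048 / (4.6147) ≈ 1.9555
Gain = 20 log₁₀(1.9555) ≈ 5.83 dB
∠T = (86.82°) − (77.48°) = 9.34°

At ω = 2000 rad/s:
zero (1 + j2000·0.02) = 1 + j40 → |·| ≈ 40.012, ∠ ≈ 88.57°
pole (1 + j2000·0.005) = 1 + j10 → |·| ≈ 10.05, ∠ ≈ 84.29°
|T| = 0.5 · 40.012 / (10.05) ≈ 1.9906
Gain = 20 log₁₀(1.9906) ≈ 5.98 dB
∠T = (88.57°) − (84.29°) = 4.28°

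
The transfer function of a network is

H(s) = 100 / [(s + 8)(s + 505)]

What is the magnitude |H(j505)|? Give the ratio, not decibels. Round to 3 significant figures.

At s = jω = j505:
pole (s+8): 8 + j505 → |·| = √(8²+505²) = √255089 ≈ 505.06, ∠ = arctan(505/8) ≈ 89.09°
pole (s+505): 505 + j505 → |·| = √(505²+505²) = √510050 ≈ 714.18, ∠ = arctan(505/505) ≈ 45.00°
|H| = 100 / 3.607e+05 ≈ 0.00027724

0.000277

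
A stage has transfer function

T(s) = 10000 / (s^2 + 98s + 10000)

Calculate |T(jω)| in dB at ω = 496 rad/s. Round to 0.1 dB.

-27.6 dB

At s = jω = j496:
quadratic: (j496)² + 98·j496 + 10000 = -236016 + j48608 → |·| ≈ 2.4097e+05, ∠ ≈ 168.36°
|T| = 10000 / 2.4097e+05 ≈ 0.041499
Gain = 20 log₁₀(0.041499) ≈ -27.64 dB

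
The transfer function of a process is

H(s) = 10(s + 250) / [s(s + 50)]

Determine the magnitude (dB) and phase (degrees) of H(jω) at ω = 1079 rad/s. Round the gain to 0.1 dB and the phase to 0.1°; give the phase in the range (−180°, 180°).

At s = jω = j1079:
zero (s+250): 250 + j1079 → |·| = √(250²+1079²) = √1226741 ≈ 1107.6, ∠ = arctan(1079/250) ≈ 76.95°
pole (s+50): 50 + j1079 → |·| = √(50²+1079²) = √1166741 ≈ 1080.2, ∠ = arctan(1079/50) ≈ 87.35°
pole at origin: |s| = 1079, ∠ = 90.00° (in denominator)
|H| = 10 · 1107.6 / 1.1655e+06 ≈ 0.0095032
Gain = 20 log₁₀(0.0095032) ≈ -40.44 dB
∠H = 76.95° − 177.35° = -100.40°

-40.4 dB, -100.4°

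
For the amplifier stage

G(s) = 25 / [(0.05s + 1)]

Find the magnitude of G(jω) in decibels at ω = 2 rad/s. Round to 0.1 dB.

At ω = 2 rad/s:
pole (1 + j2·0.05) = 1 + j0.1 → |·| ≈ 1.005, ∠ ≈ 5.71°
|G| = 25 · 1 / (1.005) ≈ 24.876
Gain = 20 log₁₀(24.876) ≈ 27.92 dB

27.9 dB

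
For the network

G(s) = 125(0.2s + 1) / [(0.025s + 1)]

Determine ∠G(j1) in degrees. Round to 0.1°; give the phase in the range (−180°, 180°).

9.9°

At ω = 1 rad/s:
zero (1 + j1·0.2) = 1 + j0.2 → |·| ≈ 1.0198, ∠ ≈ 11.31°
pole (1 + j1·0.025) = 1 + j0.025 → |·| ≈ 1.0003, ∠ ≈ 1.43°
∠G = (11.31°) − (1.43°) = 9.88°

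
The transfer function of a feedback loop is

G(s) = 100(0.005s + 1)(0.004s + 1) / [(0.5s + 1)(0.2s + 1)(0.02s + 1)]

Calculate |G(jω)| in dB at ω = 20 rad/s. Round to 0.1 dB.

At ω = 20 rad/s:
zero (1 + j20·0.005) = 1 + j0.1 → |·| ≈ 1.005, ∠ ≈ 5.71°
zero (1 + j20·0.004) = 1 + j0.08 → |·| ≈ 1.0032, ∠ ≈ 4.57°
pole (1 + j20·0.5) = 1 + j10 → |·| ≈ 10.05, ∠ ≈ 84.29°
pole (1 + j20·0.2) = 1 + j4 → |·| ≈ 4.1231, ∠ ≈ 75.96°
pole (1 + j20·0.02) = 1 + j0.4 → |·| ≈ 1.077, ∠ ≈ 21.80°
|G| = 100 · 1.005 · 1.0032 / (10.05 · 4.1231 · 1.077) ≈ 2.2592
Gain = 20 log₁₀(2.2592) ≈ 7.08 dB

7.1 dB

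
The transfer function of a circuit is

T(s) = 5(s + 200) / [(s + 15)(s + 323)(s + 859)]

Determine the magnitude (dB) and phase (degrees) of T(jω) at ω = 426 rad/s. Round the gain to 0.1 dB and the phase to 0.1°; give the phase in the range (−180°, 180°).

At s = jω = j426:
zero (s+200): 200 + j426 → |·| = √(200²+426²) = √221476 ≈ 470.61, ∠ = arctan(426/200) ≈ 64.85°
pole (s+15): 15 + j426 → |·| = √(15²+426²) = √181701 ≈ 426.26, ∠ = arctan(426/15) ≈ 87.98°
pole (s+323): 323 + j426 → |·| = √(323²+426²) = √285805 ≈ 534.61, ∠ = arctan(426/323) ≈ 52.83°
pole (s+859): 859 + j426 → |·| = √(859²+426²) = √919357 ≈ 958.83, ∠ = arctan(426/859) ≈ 26.38°
|T| = 5 · 470.61 / 2.185e+08 ≈ 1.0769e-05
Gain = 20 log₁₀(1.0769e-05) ≈ -99.36 dB
∠T = 64.85° − 167.19° = -102.34°

-99.4 dB, -102.3°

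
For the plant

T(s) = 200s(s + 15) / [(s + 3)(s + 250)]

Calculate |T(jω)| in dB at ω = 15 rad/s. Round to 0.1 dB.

At s = jω = j15:
zero (s+15): 15 + j15 → |·| = √(15²+15²) = √450 ≈ 21.213, ∠ = arctan(15/15) ≈ 45.00°
zero at origin: s = j15 → |·| = 15, ∠ = 90.00°
pole (s+3): 3 + j15 → |·| = √(3²+15²) = √234 ≈ 15.297, ∠ = arctan(15/3) ≈ 78.69°
pole (s+250): 250 + j15 → |·| = √(250²+15²) = √62725 ≈ 250.45, ∠ = arctan(15/250) ≈ 3.43°
|T| = 200 · 318.19 / 3831.1 ≈ 16.611
Gain = 20 log₁₀(16.611) ≈ 24.41 dB

24.4 dB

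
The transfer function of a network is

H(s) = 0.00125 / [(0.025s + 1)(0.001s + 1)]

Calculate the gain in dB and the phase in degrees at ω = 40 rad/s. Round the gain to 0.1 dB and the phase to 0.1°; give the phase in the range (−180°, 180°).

At ω = 40 rad/s:
pole (1 + j40·0.025) = 1 + j1 → |·| ≈ 1.4142, ∠ ≈ 45.00°
pole (1 + j40·0.001) = 1 + j0.04 → |·| ≈ 1.0008, ∠ ≈ 2.29°
|H| = 0.00125 · 1 / (1.4142 · 1.0008) ≈ 0.00088319
Gain = 20 log₁₀(0.00088319) ≈ -61.08 dB
∠H = (0°) − (45.00° + 2.29°) = -47.29°

-61.1 dB, -47.3°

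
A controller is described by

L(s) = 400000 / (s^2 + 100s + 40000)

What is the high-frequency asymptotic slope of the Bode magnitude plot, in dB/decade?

-40 dB/decade

Each pole contributes −20 dB/decade at high frequency; each zero contributes +20 dB/decade.
Net: 0 zero(s) − 2 pole(s) → -40 dB/decade.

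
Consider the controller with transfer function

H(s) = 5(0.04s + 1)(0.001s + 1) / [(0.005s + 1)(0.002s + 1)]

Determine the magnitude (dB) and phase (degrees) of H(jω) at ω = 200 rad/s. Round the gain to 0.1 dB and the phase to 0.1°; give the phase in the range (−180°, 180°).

28.6 dB, 27.4°

At ω = 200 rad/s:
zero (1 + j200·0.04) = 1 + j8 → |·| ≈ 8.0623, ∠ ≈ 82.87°
zero (1 + j200·0.001) = 1 + j0.2 → |·| ≈ 1.0198, ∠ ≈ 11.31°
pole (1 + j200·0.005) = 1 + j1 → |·| ≈ 1.4142, ∠ ≈ 45.00°
pole (1 + j200·0.002) = 1 + j0.4 → |·| ≈ 1.077, ∠ ≈ 21.80°
|H| = 5 · 8.0623 · 1.0198 / (1.4142 · 1.077) ≈ 26.991
Gain = 20 log₁₀(26.991) ≈ 28.62 dB
∠H = (82.87° + 11.31°) − (45.00° + 21.80°) = 27.38°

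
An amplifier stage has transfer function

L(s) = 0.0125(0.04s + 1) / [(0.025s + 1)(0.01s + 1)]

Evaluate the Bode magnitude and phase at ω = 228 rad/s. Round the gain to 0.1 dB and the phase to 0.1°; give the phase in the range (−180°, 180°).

-42.0 dB, -62.6°

At ω = 228 rad/s:
zero (1 + j228·0.04) = 1 + j9.12 → |·| ≈ 9.1747, ∠ ≈ 83.74°
pole (1 + j228·0.025) = 1 + j5.7 → |·| ≈ 5.7871, ∠ ≈ 80.05°
pole (1 + j228·0.01) = 1 + j2.28 → |·| ≈ 2.4897, ∠ ≈ 66.32°
|L| = 0.0125 · 9.1747 / (5.7871 · 2.4897) ≈ 0.0079596
Gain = 20 log₁₀(0.0079596) ≈ -41.98 dB
∠L = (83.74°) − (80.05° + 66.32°) = -62.63°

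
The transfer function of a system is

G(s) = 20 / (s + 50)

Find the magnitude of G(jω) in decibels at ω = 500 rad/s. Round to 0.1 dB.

Substitute s = j500:
Numerator: 20 = 20 + j0
Denominator: (j500) + 50 = 50 + j500
|N| = √(20² + 0²) ≈ 20, ∠N ≈ 0.00°
|D| = √(50² + 500²) ≈ 502.49, ∠D ≈ 84.29°
|G| = 20 / 502.49 ≈ 0.039802
Gain = 20 log₁₀(0.039802) ≈ -28.00 dB

-28.0 dB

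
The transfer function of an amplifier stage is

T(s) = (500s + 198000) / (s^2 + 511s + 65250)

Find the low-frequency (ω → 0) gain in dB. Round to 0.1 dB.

9.6 dB

T(0) = 198000 / 65250 ≈ 3.0345
20 log₁₀(3.0345) ≈ 9.64 dB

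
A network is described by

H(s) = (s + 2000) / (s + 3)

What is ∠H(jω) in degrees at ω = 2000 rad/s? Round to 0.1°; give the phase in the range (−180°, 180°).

At s = jω = j2000:
zero (s+2000): 2000 + j2000 → |·| = √(2000²+2000²) = √8000000 ≈ 2828.4, ∠ = arctan(2000/2000) ≈ 45.00°
pole (s+3): 3 + j2000 → |·| = √(3²+2000²) = √4000009 ≈ 2000, ∠ = arctan(2000/3) ≈ 89.91°
∠H = 45.00° − 89.91° = -44.91°

-44.9°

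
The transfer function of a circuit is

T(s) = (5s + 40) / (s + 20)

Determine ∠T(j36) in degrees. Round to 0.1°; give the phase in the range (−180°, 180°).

Substitute s = j36:
Numerator: 5(j36) + 40 = 40 + j180
Denominator: (j36) + 20 = 20 + j36
|N| = √(40² + 180²) ≈ 184.39, ∠N ≈ 77.47°
|D| = √(20² + 36²) ≈ 41.183, ∠D ≈ 60.95°
∠T = 77.47° − 60.95° = 16.52°

16.5°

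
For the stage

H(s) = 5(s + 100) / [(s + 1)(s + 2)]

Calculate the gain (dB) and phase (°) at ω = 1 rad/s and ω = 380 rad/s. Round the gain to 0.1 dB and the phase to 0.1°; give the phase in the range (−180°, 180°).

At s = jω = j1:
zero (s+100): 100 + j1 → |·| = √(100²+1²) = √10001 ≈ 100, ∠ = arctan(1/100) ≈ 0.57°
pole (s+1): 1 + j1 → |·| = √(1²+1²) = √2 ≈ 1.4142, ∠ = arctan(1/1) ≈ 45.00°
pole (s+2): 2 + j1 → |·| = √(2²+1²) = √5 ≈ 2.2361, ∠ = arctan(1/2) ≈ 26.57°
|H| = 5 · 100 / 3.1623 ≈ 158.11
Gain = 20 log₁₀(158.11) ≈ 43.98 dB
∠H = 0.57° − 71.57° = -71.00°

At s = jω = j380:
zero (s+100): 100 + j380 → |·| = √(100²+380²) = √154400 ≈ 392.94, ∠ = arctan(380/100) ≈ 75.26°
pole (s+1): 1 + j380 → |·| = √(1²+380²) = √144401 ≈ 380, ∠ = arctan(380/1) ≈ 89.85°
pole (s+2): 2 + j380 → |·| = √(2²+380²) = √144404 ≈ 380.01, ∠ = arctan(380/2) ≈ 89.70°
|H| = 5 · 392.94 / 1.444e+05 ≈ 0.013606
Gain = 20 log₁₀(0.013606) ≈ -37.33 dB
∠H = 75.26° − 179.55° = -104.29°

ω = 1: 44.0 dB, -71.0°; ω = 380: -37.3 dB, -104.3°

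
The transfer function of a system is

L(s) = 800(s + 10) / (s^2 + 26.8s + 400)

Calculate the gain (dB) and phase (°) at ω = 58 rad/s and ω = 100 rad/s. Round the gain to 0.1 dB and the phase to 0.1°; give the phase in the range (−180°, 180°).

At s = jω = j58:
zero (s+10): 10 + j58 → |·| = √(10²+58²) = √3464 ≈ 58.856, ∠ = arctan(58/10) ≈ 80.22°
quadratic: (j58)² + 26.8·j58 + 400 = -2964 + j1554.4 → |·| ≈ 3346.9, ∠ ≈ 152.33°
|L| = 800 · 58.856 / 3346.9 ≈ 14.068
Gain = 20 log₁₀(14.068) ≈ 22.96 dB
∠L = 80.22° − 152.33° = -72.11°

At s = jω = j100:
zero (s+10): 10 + j100 → |·| = √(10²+100²) = √10100 ≈ 100.5, ∠ = arctan(100/10) ≈ 84.29°
quadratic: (j100)² + 26.8·j100 + 400 = -9600 + j2680 → |·| ≈ 9967.1, ∠ ≈ 164.40°
|L| = 800 · 100.5 / 9967.1 ≈ 8.0665
Gain = 20 log₁₀(8.0665) ≈ 18.13 dB
∠L = 84.29° − 164.40° = -80.11°

ω = 58: 23.0 dB, -72.1°; ω = 100: 18.1 dB, -80.1°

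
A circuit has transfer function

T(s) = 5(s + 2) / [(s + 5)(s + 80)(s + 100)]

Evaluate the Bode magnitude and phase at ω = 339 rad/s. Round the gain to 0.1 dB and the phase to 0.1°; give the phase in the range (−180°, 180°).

-87.8 dB, -149.8°

At s = jω = j339:
zero (s+2): 2 + j339 → |·| = √(2²+339²) = √114925 ≈ 339.01, ∠ = arctan(339/2) ≈ 89.66°
pole (s+5): 5 + j339 → |·| = √(5²+339²) = √114946 ≈ 339.04, ∠ = arctan(339/5) ≈ 89.15°
pole (s+80): 80 + j339 → |·| = √(80²+339²) = √121321 ≈ 348.31, ∠ = arctan(339/80) ≈ 76.72°
pole (s+100): 100 + j339 → |·| = √(100²+339²) = √124921 ≈ 353.44, ∠ = arctan(339/100) ≈ 73.56°
|T| = 5 · 339.01 / 4.1738e+07 ≈ 4.0612e-05
Gain = 20 log₁₀(4.0612e-05) ≈ -87.83 dB
∠T = 89.66° − 239.43° = -149.77°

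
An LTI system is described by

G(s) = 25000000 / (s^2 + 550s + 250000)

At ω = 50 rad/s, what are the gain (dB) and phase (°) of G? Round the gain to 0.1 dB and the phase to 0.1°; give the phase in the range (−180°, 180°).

At s = jω = j50:
quadratic: (j50)² + 550·j50 + 250000 = 247500 + j27500 → |·| ≈ 2.4902e+05, ∠ ≈ 6.34°
|G| = 25000000 / 2.4902e+05 ≈ 100.39
Gain = 20 log₁₀(100.39) ≈ 40.03 dB
∠G = 0.00° − 6.34° = -6.34°

40.0 dB, -6.3°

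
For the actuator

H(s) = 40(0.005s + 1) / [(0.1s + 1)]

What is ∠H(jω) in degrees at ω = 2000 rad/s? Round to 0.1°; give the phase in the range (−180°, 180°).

-5.4°

At ω = 2000 rad/s:
zero (1 + j2000·0.005) = 1 + j10 → |·| ≈ 10.05, ∠ ≈ 84.29°
pole (1 + j2000·0.1) = 1 + j200 → |·| ≈ 200, ∠ ≈ 89.71°
∠H = (84.29°) − (89.71°) = -5.42°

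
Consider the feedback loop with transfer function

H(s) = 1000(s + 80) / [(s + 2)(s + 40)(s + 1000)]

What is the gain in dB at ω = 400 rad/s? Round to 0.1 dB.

At s = jω = j400:
zero (s+80): 80 + j400 → |·| = √(80²+400²) = √166400 ≈ 407.92, ∠ = arctan(400/80) ≈ 78.69°
pole (s+2): 2 + j400 → |·| = √(2²+400²) = √160004 ≈ 400, ∠ = arctan(400/2) ≈ 89.71°
pole (s+40): 40 + j400 → |·| = √(40²+400²) = √161600 ≈ 402, ∠ = arctan(400/40) ≈ 84.29°
pole (s+1000): 1000 + j400 → |·| = √(1000²+400²) = √1160000 ≈ 1077, ∠ = arctan(400/1000) ≈ 21.80°
|H| = 1000 · 407.92 / 1.7318e+08 ≈ 0.0023555
Gain = 20 log₁₀(0.0023555) ≈ -52.56 dB

-52.6 dB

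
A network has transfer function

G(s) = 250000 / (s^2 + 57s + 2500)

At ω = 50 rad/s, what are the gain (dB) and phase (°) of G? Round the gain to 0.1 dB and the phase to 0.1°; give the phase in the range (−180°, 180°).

At s = jω = j50:
quadratic: (j50)² + 57·j50 + 2500 = 0 + j2850 → |·| ≈ 2850, ∠ ≈ 90.00°
|G| = 250000 / 2850 ≈ 87.719
Gain = 20 log₁₀(87.719) ≈ 38.86 dB
∠G = 0.00° − 90.00° = -90.00°

38.9 dB, -90.0°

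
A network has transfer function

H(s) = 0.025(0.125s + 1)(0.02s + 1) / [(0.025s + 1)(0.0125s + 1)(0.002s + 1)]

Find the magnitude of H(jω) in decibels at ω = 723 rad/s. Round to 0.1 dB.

At ω = 723 rad/s:
zero (1 + j723·0.125) = 1 + j90.375 → |·| ≈ 90.381, ∠ ≈ 89.37°
zero (1 + j723·0.02) = 1 + j14.46 → |·| ≈ 14.495, ∠ ≈ 86.04°
pole (1 + j723·0.025) = 1 + j18.075 → |·| ≈ 18.103, ∠ ≈ 86.83°
pole (1 + j723·0.0125) = 1 + j9.0375 → |·| ≈ 9.0927, ∠ ≈ 83.69°
pole (1 + j723·0.002) = 1 + j1.446 → |·| ≈ 1.7581, ∠ ≈ 55.33°
|H| = 0.025 · 90.381 · 14.495 / (18.103 · 9.0927 · 1.7581) ≈ 0.11317
Gain = 20 log₁₀(0.11317) ≈ -18.93 dB

-18.9 dB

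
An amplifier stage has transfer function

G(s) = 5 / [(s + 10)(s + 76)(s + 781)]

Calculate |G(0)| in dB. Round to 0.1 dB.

G(0) = 5 / (10·76·781) ≈ 8.4237e-06
20 log₁₀(8.4237e-06) ≈ -101.49 dB

-101.5 dB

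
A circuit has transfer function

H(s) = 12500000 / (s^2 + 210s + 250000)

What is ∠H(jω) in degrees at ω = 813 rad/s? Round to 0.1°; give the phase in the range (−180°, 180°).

At s = jω = j813:
quadratic: (j813)² + 210·j813 + 250000 = -410969 + j170730 → |·| ≈ 4.4502e+05, ∠ ≈ 157.44°
∠H = 0.00° − 157.44° = -157.44°

-157.4°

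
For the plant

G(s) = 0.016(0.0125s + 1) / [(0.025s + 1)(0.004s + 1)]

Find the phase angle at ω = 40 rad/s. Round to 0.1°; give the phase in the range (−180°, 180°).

-27.5°

At ω = 40 rad/s:
zero (1 + j40·0.0125) = 1 + j0.5 → |·| ≈ 1.118, ∠ ≈ 26.57°
pole (1 + j40·0.025) = 1 + j1 → |·| ≈ 1.4142, ∠ ≈ 45.00°
pole (1 + j40·0.004) = 1 + j0.16 → |·| ≈ 1.0127, ∠ ≈ 9.09°
∠G = (26.57°) − (45.00° + 9.09°) = -27.52°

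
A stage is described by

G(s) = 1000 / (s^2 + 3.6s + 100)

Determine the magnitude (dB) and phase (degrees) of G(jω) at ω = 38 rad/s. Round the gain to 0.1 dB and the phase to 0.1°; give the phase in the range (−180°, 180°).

-2.6 dB, -174.2°

At s = jω = j38:
quadratic: (j38)² + 3.6·j38 + 100 = -1344 + j136.8 → |·| ≈ 1350.9, ∠ ≈ 174.19°
|G| = 1000 / 1350.9 ≈ 0.74025
Gain = 20 log₁₀(0.74025) ≈ -2.61 dB
∠G = 0.00° − 174.19° = -174.19°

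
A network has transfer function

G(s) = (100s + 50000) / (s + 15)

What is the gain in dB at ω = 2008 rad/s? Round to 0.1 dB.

40.3 dB

Substitute s = j2008:
Numerator: 100(j2008) + 50000 = 50000 + j200800
Denominator: (j2008) + 15 = 15 + j2008
|N| = √(50000² + 200800²) ≈ 2.0693e+05, ∠N ≈ 76.02°
|D| = √(15² + 2008²) ≈ 2008.1, ∠D ≈ 89.57°
|G| = 2.0693e+05 / 2008.1 ≈ 103.05
Gain = 20 log₁₀(103.05) ≈ 40.26 dB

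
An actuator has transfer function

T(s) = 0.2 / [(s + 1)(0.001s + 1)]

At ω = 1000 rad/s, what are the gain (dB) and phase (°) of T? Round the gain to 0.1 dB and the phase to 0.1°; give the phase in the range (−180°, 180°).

At ω = 1000 rad/s:
pole (1 + j1000·1) = 1 + j1000 → |·| ≈ 1000, ∠ ≈ 89.94°
pole (1 + j1000·0.001) = 1 + j1 → |·| ≈ 1.4142, ∠ ≈ 45.00°
|T| = 0.2 · 1 / (1000 · 1.4142) ≈ 0.00014142
Gain = 20 log₁₀(0.00014142) ≈ -76.99 dB
∠T = (0°) − (89.94° + 45.00°) = -134.94°

-77.0 dB, -134.9°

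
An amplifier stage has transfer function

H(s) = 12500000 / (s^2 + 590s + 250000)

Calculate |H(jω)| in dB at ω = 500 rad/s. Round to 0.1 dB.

32.5 dB

At s = jω = j500:
quadratic: (j500)² + 590·j500 + 250000 = 0 + j295000 → |·| ≈ 2.95e+05, ∠ ≈ 90.00°
|H| = 12500000 / 2.95e+05 ≈ 42.373
Gain = 20 log₁₀(42.373) ≈ 32.54 dB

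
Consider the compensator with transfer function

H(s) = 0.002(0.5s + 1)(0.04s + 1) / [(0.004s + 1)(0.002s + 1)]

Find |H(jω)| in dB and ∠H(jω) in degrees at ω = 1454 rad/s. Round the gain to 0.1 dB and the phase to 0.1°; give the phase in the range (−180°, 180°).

13.4 dB, 27.7°

At ω = 1454 rad/s:
zero (1 + j1454·0.5) = 1 + j727 → |·| ≈ 727, ∠ ≈ 89.92°
zero (1 + j1454·0.04) = 1 + j58.16 → |·| ≈ 58.169, ∠ ≈ 89.01°
pole (1 + j1454·0.004) = 1 + j5.816 → |·| ≈ 5.9013, ∠ ≈ 80.24°
pole (1 + j1454·0.002) = 1 + j2.908 → |·| ≈ 3.0751, ∠ ≈ 71.02°
|H| = 0.002 · 727 · 58.169 / (5.9013 · 3.0751) ≈ 4.6607
Gain = 20 log₁₀(4.6607) ≈ 13.37 dB
∠H = (89.92° + 89.01°) − (80.24° + 71.02°) = 27.67°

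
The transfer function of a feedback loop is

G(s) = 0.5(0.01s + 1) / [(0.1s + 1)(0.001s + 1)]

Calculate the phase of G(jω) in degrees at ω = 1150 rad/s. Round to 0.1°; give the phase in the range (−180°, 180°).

At ω = 1150 rad/s:
zero (1 + j1150·0.01) = 1 + j11.5 → |·| ≈ 11.543, ∠ ≈ 85.03°
pole (1 + j1150·0.1) = 1 + j115 → |·| ≈ 115, ∠ ≈ 89.50°
pole (1 + j1150·0.001) = 1 + j1.15 → |·| ≈ 1.524, ∠ ≈ 48.99°
∠G = (85.03°) − (89.50° + 48.99°) = -53.46°

-53.5°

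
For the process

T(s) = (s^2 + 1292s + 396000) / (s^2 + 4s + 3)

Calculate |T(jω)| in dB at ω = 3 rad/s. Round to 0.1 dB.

89.4 dB

Substitute s = j3:
Numerator: (j3)^2 + 1292(j3) + 396000 = 395991 + j3876
Denominator: (j3)^2 + 4(j3) + 3 = -6 + j12
|N| = √(395991² + 3876²) ≈ 3.9601e+05, ∠N ≈ 0.56°
|D| = √(6² + 12²) ≈ 13.416, ∠D ≈ 116.57°
|T| = 3.9601e+05 / 13.416 ≈ 29518
Gain = 20 log₁₀(29518) ≈ 89.40 dB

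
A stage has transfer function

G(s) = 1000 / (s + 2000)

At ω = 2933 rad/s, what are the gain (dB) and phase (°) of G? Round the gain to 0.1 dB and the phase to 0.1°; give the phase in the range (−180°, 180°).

-11.0 dB, -55.7°

Substitute s = j2933:
Numerator: 1000 = 1000 + j0
Denominator: (j2933) + 2000 = 2000 + j2933
|N| = √(1000² + 0²) ≈ 1000, ∠N ≈ 0.00°
|D| = √(2000² + 2933²) ≈ 3550, ∠D ≈ 55.71°
|G| = 1000 / 3550 ≈ 0.28169
Gain = 20 log₁₀(0.28169) ≈ -11.00 dB
∠G = 0.00° − 55.71° = -55.71°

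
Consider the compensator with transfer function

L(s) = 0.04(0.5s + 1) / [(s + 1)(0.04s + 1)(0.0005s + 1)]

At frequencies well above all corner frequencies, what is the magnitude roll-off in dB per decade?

-40 dB/decade

Each pole contributes −20 dB/decade at high frequency; each zero contributes +20 dB/decade.
Net: 1 zero(s) − 3 pole(s) → -40 dB/decade.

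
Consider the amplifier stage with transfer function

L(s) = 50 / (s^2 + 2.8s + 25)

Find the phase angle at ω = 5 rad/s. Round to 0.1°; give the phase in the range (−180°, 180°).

-90.0°

At s = jω = j5:
quadratic: (j5)² + 2.8·j5 + 25 = 0 + j14 → |·| ≈ 14, ∠ ≈ 90.00°
∠L = 0.00° − 90.00° = -90.00°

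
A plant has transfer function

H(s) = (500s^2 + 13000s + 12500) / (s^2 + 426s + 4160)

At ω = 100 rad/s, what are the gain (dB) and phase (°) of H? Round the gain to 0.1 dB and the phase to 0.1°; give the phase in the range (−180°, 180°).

Substitute s = j100:
Numerator: 500(j100)^2 + 13000(j100) + 12500 = -4987500 + j1300000
Denominator: (j100)^2 + 426(j100) + 4160 = -5840 + j42600
|N| = √(4987500² + 1300000²) ≈ 5.1541e+06, ∠N ≈ 165.39°
|D| = √(5840² + 42600²) ≈ 42998, ∠D ≈ 97.81°
|H| = 5.1541e+06 / 42998 ≈ 119.87
Gain = 20 log₁₀(119.87) ≈ 41.57 dB
∠H = 165.39° − 97.81° = 67.58°

41.6 dB, 67.6°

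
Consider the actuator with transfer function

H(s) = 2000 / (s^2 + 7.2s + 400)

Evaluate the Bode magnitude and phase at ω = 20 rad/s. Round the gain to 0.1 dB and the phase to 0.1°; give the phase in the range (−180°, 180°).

22.9 dB, -90.0°

At s = jω = j20:
quadratic: (j20)² + 7.2·j20 + 400 = 0 + j144 → |·| ≈ 144, ∠ ≈ 90.00°
|H| = 2000 / 144 ≈ 13.889
Gain = 20 log₁₀(13.889) ≈ 22.85 dB
∠H = 0.00° − 90.00° = -90.00°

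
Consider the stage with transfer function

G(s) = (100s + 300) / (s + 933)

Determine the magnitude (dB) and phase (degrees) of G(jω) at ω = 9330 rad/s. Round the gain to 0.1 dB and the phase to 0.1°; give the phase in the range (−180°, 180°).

Substitute s = j9330:
Numerator: 100(j9330) + 300 = 300 + j933000
Denominator: (j9330) + 933 = 933 + j9330
|N| = √(300² + 933000²) ≈ 9.33e+05, ∠N ≈ 89.98°
|D| = √(933² + 9330²) ≈ 9376.5, ∠D ≈ 84.29°
|G| = 9.33e+05 / 9376.5 ≈ 99.504
Gain = 20 log₁₀(99.504) ≈ 39.96 dB
∠G = 89.98° − 84.29° = 5.69°

40.0 dB, 5.7°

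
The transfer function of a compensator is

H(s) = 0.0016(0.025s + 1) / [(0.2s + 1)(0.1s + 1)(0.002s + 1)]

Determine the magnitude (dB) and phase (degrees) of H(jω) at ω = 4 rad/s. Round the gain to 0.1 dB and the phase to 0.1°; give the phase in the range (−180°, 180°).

At ω = 4 rad/s:
zero (1 + j4·0.025) = 1 + j0.1 → |·| ≈ 1.005, ∠ ≈ 5.71°
pole (1 + j4·0.2) = 1 + j0.8 → |·| ≈ 1.2806, ∠ ≈ 38.66°
pole (1 + j4·0.1) = 1 + j0.4 → |·| ≈ 1.077, ∠ ≈ 21.80°
pole (1 + j4·0.002) = 1 + j0.008 → |·| ≈ 1, ∠ ≈ 0.46°
|H| = 0.0016 · 1.005 / (1.2806 · 1.077 · 1) ≈ 0.0011659
Gain = 20 log₁₀(0.0011659) ≈ -58.67 dB
∠H = (5.71°) − (38.66° + 21.80° + 0.46°) = -55.21°

-58.7 dB, -55.2°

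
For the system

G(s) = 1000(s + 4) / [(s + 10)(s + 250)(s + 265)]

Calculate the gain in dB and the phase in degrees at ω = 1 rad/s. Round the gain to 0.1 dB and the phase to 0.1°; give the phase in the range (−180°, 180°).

At s = jω = j1:
zero (s+4): 4 + j1 → |·| = √(4²+1²) = √17 ≈ 4.1231, ∠ = arctan(1/4) ≈ 14.04°
pole (s+10): 10 + j1 → |·| = √(10²+1²) = √101 ≈ 10.05, ∠ = arctan(1/10) ≈ 5.71°
pole (s+250): 250 + j1 → |·| = √(250²+1²) = √62501 ≈ 250, ∠ = arctan(1/250) ≈ 0.23°
pole (s+265): 265 + j1 → |·| = √(265²+1²) = √70226 ≈ 265, ∠ = arctan(1/265) ≈ 0.22°
|G| = 1000 · 4.1231 / 6.6581e+05 ≈ 0.0061926
Gain = 20 log₁₀(0.0061926) ≈ -44.16 dB
∠G = 14.04° − 6.16° = 7.88°

-44.2 dB, 7.9°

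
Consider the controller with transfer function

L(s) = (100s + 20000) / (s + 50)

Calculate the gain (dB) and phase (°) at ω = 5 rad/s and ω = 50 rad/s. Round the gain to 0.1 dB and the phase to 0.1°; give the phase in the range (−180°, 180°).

Substitute s = j5:
Numerator: 100(j5) + 20000 = 20000 + j500
Denominator: (j5) + 50 = 50 + j5
|N| = √(20000² + 500²) ≈ 20006, ∠N ≈ 1.43°
|D| = √(50² + 5²) ≈ 50.249, ∠D ≈ 5.71°
|L| = 20006 / 50.249 ≈ 398.14
Gain = 20 log₁₀(398.14) ≈ 52.00 dB
∠L = 1.43° − 5.71° = -4.28°

Substitute s = j50:
Numerator: 100(j50) + 20000 = 20000 + j5000
Denominator: (j50) + 50 = 50 + j50
|N| = √(20000² + 5000²) ≈ 20616, ∠N ≈ 14.04°
|D| = √(50² + 50²) ≈ 70.711, ∠D ≈ 45.00°
|L| = 20616 / 70.711 ≈ 291.55
Gain = 20 log₁₀(291.55) ≈ 49.29 dB
∠L = 14.04° − 45.00° = -30.96°

ω = 5: 52.0 dB, -4.3°; ω = 50: 49.3 dB, -31.0°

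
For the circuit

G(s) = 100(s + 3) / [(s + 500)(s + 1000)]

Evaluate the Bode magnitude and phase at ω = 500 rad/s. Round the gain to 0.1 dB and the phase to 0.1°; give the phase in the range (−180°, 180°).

-24.0 dB, 18.1°

At s = jω = j500:
zero (s+3): 3 + j500 → |·| = √(3²+500²) = √250009 ≈ 500.01, ∠ = arctan(500/3) ≈ 89.66°
pole (s+500): 500 + j500 → |·| = √(500²+500²) = √500000 ≈ 707.11, ∠ = arctan(500/500) ≈ 45.00°
pole (s+1000): 1000 + j500 → |·| = √(1000²+500²) = √1250000 ≈ 1118, ∠ = arctan(500/1000) ≈ 26.57°
|G| = 100 · 500.01 / 7.9055e+05 ≈ 0.063248
Gain = 20 log₁₀(0.063248) ≈ -23.98 dB
∠G = 89.66° − 71.57° = 18.09°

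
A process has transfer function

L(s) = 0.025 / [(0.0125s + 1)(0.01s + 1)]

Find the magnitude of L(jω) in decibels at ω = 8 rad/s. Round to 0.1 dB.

At ω = 8 rad/s:
pole (1 + j8·0.0125) = 1 + j0.1 → |·| ≈ 1.005, ∠ ≈ 5.71°
pole (1 + j8·0.01) = 1 + j0.08 → |·| ≈ 1.0032, ∠ ≈ 4.57°
|L| = 0.025 · 1 / (1.005 · 1.0032) ≈ 0.024796
Gain = 20 log₁₀(0.024796) ≈ -32.11 dB

-32.1 dB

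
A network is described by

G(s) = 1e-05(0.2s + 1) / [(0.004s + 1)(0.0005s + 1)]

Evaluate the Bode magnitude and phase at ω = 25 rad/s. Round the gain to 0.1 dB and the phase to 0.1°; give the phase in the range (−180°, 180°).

At ω = 25 rad/s:
zero (1 + j25·0.2) = 1 + j5 → |·| ≈ 5.099, ∠ ≈ 78.69°
pole (1 + j25·0.004) = 1 + j0.1 → |·| ≈ 1.005, ∠ ≈ 5.71°
pole (1 + j25·0.0005) = 1 + j0.0125 → |·| ≈ 1.0001, ∠ ≈ 0.72°
|G| = 1e-05 · 5.099 / (1.005 · 1.0001) ≈ 5.0731e-05
Gain = 20 log₁₀(5.0731e-05) ≈ -85.89 dB
∠G = (78.69°) − (5.71° + 0.72°) = 72.26°

-85.9 dB, 72.3°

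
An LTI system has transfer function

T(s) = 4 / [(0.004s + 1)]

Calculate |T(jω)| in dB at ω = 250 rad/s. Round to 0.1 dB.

9.0 dB

At ω = 250 rad/s:
pole (1 + j250·0.004) = 1 + j1 → |·| ≈ 1.4142, ∠ ≈ 45.00°
|T| = 4 · 1 / (1.4142) ≈ 2.8285
Gain = 20 log₁₀(2.8285) ≈ 9.03 dB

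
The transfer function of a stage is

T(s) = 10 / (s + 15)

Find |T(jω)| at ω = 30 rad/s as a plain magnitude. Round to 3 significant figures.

Substitute s = j30:
Numerator: 10 = 10 + j0
Denominator: (j30) + 15 = 15 + j30
|N| = √(10² + 0²) ≈ 10, ∠N ≈ 0.00°
|D| = √(15² + 30²) ≈ 33.541, ∠D ≈ 63.43°
|T| = 10 / 33.541 ≈ 0.29814

0.298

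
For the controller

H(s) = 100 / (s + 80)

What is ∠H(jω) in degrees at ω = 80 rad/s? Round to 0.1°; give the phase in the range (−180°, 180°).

Substitute s = j80:
Numerator: 100 = 100 + j0
Denominator: (j80) + 80 = 80 + j80
|N| = √(100² + 0²) ≈ 100, ∠N ≈ 0.00°
|D| = √(80² + 80²) ≈ 113.14, ∠D ≈ 45.00°
∠H = 0.00° − 45.00° = -45.00°

-45.0°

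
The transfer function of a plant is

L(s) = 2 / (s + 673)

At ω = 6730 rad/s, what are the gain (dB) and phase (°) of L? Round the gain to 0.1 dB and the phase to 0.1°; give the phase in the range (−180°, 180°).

-70.6 dB, -84.3°

Substitute s = j6730:
Numerator: 2 = 2 + j0
Denominator: (j6730) + 673 = 673 + j6730
|N| = √(2² + 0²) ≈ 2, ∠N ≈ 0.00°
|D| = √(673² + 6730²) ≈ 6763.6, ∠D ≈ 84.29°
|L| = 2 / 6763.6 ≈ 0.0002957
Gain = 20 log₁₀(0.0002957) ≈ -70.58 dB
∠L = 0.00° − 84.29° = -84.29°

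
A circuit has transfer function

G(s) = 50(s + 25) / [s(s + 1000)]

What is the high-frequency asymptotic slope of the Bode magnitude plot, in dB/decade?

Each pole contributes −20 dB/decade at high frequency; each zero contributes +20 dB/decade.
Net: 1 zero(s) − 2 pole(s) → -20 dB/decade.

-20 dB/decade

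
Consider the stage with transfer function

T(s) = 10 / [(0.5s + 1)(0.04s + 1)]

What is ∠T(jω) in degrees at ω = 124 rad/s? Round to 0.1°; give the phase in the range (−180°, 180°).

At ω = 124 rad/s:
pole (1 + j124·0.5) = 1 + j62 → |·| ≈ 62.008, ∠ ≈ 89.08°
pole (1 + j124·0.04) = 1 + j4.96 → |·| ≈ 5.0598, ∠ ≈ 78.60°
∠T = (0°) − (89.08° + 78.60°) = -167.68°

-167.7°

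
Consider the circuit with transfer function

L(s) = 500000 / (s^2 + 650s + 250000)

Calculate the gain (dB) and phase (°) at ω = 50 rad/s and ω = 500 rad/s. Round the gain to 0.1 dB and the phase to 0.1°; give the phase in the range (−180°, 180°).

At s = jω = j50:
quadratic: (j50)² + 650·j50 + 250000 = 247500 + j32500 → |·| ≈ 2.4962e+05, ∠ ≈ 7.48°
|L| = 500000 / 2.4962e+05 ≈ 2.003
Gain = 20 log₁₀(2.003) ≈ 6.03 dB
∠L = 0.00° − 7.48° = -7.48°

At s = jω = j500:
quadratic: (j500)² + 650·j500 + 250000 = 0 + j325000 → |·| ≈ 3.25e+05, ∠ ≈ 90.00°
|L| = 500000 / 3.25e+05 ≈ 1.5385
Gain = 20 log₁₀(1.5385) ≈ 3.74 dB
∠L = 0.00° − 90.00° = -90.00°

ω = 50: 6.0 dB, -7.5°; ω = 500: 3.7 dB, -90.0°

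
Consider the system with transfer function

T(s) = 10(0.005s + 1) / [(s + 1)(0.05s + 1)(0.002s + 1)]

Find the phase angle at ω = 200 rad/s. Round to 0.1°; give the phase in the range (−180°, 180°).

-150.8°

At ω = 200 rad/s:
zero (1 + j200·0.005) = 1 + j1 → |·| ≈ 1.4142, ∠ ≈ 45.00°
pole (1 + j200·1) = 1 + j200 → |·| ≈ 200, ∠ ≈ 89.71°
pole (1 + j200·0.05) = 1 + j10 → |·| ≈ 10.05, ∠ ≈ 84.29°
pole (1 + j200·0.002) = 1 + j0.4 → |·| ≈ 1.077, ∠ ≈ 21.80°
∠T = (45.00°) − (89.71° + 84.29° + 21.80°) = -150.80°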